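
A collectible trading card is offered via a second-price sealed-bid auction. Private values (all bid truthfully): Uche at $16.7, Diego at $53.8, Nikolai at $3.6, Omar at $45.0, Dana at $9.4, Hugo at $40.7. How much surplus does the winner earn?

$8.8

Sorted high to low: Diego $53.8; Omar $45.0; Hugo $40.7; Uche $16.7; Dana $9.4; Nikolai $3.6.
Diego wins with the top bid and pays the second-highest, $45.0.
Surplus = $53.8 − $45.0 = $8.8.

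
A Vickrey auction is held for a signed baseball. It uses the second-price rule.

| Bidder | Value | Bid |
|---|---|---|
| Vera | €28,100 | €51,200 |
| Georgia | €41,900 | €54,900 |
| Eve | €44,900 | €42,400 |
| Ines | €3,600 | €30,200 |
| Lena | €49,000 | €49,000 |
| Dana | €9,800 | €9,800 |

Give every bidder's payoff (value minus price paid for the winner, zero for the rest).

Vera €0, Georgia -€9,300, Eve €0, Ines €0, Lena €0, Dana €0.

Bids in descending order: Georgia €54,900; Vera €51,200; Lena €49,000; Eve €42,400; Ines €30,200; Dana €9,800.
Georgia has the top bid and wins; the price is the second-highest bid, €51,200.
Georgia's payoff = €41,900 − €51,200 = -€9,300. All other bidders lose, so their payoff is 0.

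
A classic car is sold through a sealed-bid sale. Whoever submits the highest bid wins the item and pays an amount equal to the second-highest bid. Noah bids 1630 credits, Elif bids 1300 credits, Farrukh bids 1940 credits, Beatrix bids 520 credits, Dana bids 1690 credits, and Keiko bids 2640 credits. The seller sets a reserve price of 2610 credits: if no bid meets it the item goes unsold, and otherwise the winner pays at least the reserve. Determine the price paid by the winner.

Price paid: 2610 credits.

Ordered from highest: Keiko 2640 credits, then Farrukh 1940 credits, then Dana 1690 credits, then Noah 1630 credits, then Elif 1300 credits, then Beatrix 520 credits.
Keiko has the highest bid, so Keiko wins.
The second-highest bid is 1940 credits, but the reserve 2610 credits is higher, so the price is the reserve.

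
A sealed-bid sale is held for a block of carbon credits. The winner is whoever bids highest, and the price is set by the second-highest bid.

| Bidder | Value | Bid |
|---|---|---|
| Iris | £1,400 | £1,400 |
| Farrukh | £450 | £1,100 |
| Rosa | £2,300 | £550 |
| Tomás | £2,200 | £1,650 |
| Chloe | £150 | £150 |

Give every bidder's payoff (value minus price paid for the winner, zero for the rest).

Ordered from highest: Tomás £1,650, then Iris £1,400, then Farrukh £1,100, then Rosa £550, then Chloe £150.
Tomás has the top bid and wins; the price is the second-highest bid, £1,400.
Tomás's payoff = £2,200 − £1,400 = £800. All other bidders lose, so their payoff is 0.

Iris £0, Farrukh £0, Rosa £0, Tomás £800, Chloe £0.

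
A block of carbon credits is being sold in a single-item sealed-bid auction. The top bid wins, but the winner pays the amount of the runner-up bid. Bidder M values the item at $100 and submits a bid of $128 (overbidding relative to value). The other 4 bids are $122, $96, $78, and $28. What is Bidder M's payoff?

-$22

Highest competing bid: $122.
Bidder M's bid $128 is the highest overall, so Bidder M wins and pays the second-highest bid, $122.
Payoff = value − price = $100 − $122 = -$22.
Overbidding won the item at a price above value — truthful bidding would have avoided this loss.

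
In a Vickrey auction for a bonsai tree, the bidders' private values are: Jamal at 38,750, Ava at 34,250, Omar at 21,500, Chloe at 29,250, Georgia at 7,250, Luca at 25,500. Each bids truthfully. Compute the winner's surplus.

Ordered from highest: Jamal 38,750; Ava 34,250; Chloe 29,250; Luca 25,500; Omar 21,500; Georgia 7,250.
Jamal wins with the top bid and pays the second-highest, 34,250.
Surplus = 38,750 − 34,250 = 4,500.

Surplus = 4,500.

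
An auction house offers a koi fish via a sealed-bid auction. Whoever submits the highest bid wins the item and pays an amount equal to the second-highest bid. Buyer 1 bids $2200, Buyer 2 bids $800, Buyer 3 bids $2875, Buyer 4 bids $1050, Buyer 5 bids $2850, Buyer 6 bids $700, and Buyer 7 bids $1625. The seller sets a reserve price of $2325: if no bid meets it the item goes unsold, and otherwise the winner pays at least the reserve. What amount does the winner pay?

$2850

Ordered from highest: Buyer 3 $2875 > Buyer 5 $2850 > Buyer 1 $2200 > Buyer 7 $1625 > Buyer 4 $1050 > Buyer 2 $800 > Buyer 6 $700.
Buyer 3 has the highest bid, so Buyer 3 wins.
The second-highest bid is $2850, which exceeds the reserve, so that sets the price.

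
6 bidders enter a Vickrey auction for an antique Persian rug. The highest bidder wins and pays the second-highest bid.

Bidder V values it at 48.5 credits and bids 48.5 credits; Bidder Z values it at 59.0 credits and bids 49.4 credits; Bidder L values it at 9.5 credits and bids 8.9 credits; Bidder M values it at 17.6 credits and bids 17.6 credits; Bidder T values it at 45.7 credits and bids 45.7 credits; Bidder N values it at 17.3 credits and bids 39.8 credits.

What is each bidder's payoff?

Ordered from highest: Bidder Z 49.4 credits > Bidder V 48.5 credits > Bidder T 45.7 credits > Bidder N 39.8 credits > Bidder M 17.6 credits > Bidder L 8.9 credits.
Bidder Z has the top bid and wins; the price is the second-highest bid, 48.5 credits.
Bidder Z's payoff = 59.0 credits − 48.5 credits = 10.5 credits. All other bidders lose, so their payoff is 0.

Bidder V 0.0 credits, Bidder Z 10.5 credits, Bidder L 0.0 credits, Bidder M 0.0 credits, Bidder T 0.0 credits, Bidder N 0.0 credits.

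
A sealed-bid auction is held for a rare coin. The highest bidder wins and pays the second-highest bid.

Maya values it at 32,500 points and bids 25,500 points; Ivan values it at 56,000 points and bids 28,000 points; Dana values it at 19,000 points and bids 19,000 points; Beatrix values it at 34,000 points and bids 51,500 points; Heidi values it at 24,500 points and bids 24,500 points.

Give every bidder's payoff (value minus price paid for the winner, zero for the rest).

Payoffs: Maya 0 points, Ivan 0 points, Dana 0 points, Beatrix 6,000 points, Heidi 0 points.

Bids in descending order: Beatrix 51,500 points, then Ivan 28,000 points, then Maya 25,500 points, then Heidi 24,500 points, then Dana 19,000 points.
Beatrix has the top bid and wins; the price is the second-highest bid, 28,000 points.
Beatrix's payoff = 34,000 points − 28,000 points = 6,000 points. All other bidders lose, so their payoff is 0.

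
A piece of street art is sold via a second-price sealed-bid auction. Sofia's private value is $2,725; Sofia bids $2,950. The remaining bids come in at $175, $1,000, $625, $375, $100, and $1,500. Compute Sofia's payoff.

Payoff = $1,225.

Highest competing bid: $1,500.
Sofia's bid $2,950 is the highest overall, so Sofia wins and pays the second-highest bid, $1,500.
Payoff = value − price = $2,725 − $1,500 = $1,225.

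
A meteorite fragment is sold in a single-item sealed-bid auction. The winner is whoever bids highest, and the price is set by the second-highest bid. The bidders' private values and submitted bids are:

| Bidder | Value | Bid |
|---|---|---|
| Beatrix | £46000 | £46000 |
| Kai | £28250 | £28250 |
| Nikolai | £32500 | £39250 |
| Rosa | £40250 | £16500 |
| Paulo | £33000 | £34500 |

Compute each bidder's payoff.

Ranking the bids: Beatrix £46000 > Nikolai £39250 > Paulo £34500 > Kai £28250 > Rosa £16500.
Beatrix has the top bid and wins; the price is the second-highest bid, £39250.
Beatrix's payoff = £46000 − £39250 = £6750. All other bidders lose, so their payoff is 0.

Beatrix £6750, Kai £0, Nikolai £0, Rosa £0, Paulo £0.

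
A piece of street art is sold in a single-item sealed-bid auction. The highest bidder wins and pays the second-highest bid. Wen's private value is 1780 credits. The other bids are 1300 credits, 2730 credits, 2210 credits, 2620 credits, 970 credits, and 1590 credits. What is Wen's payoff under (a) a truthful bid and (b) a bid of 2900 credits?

The highest competing bid is 2730 credits.
Bidding truthfully at 1780 credits: the top bid is 2730 credits (a rival), so Wen loses. Payoff = 0 credits.
Bidding 2900 credits: Wen has the top bid, wins, and pays the second-highest bid 2730 credits. Payoff = 1780 credits − 2730 credits = -950 credits.

Truthful: 0 credits; alternative: -950 credits.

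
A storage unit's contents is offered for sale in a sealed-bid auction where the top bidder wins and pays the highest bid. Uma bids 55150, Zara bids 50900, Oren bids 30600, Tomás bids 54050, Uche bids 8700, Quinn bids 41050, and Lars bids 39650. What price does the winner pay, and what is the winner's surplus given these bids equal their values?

Ordered from highest: Uma 55150, then Tomás 54050, then Zara 50900, then Quinn 41050, then Lars 39650, then Oren 30600, then Uche 8700.
Uma is the highest bidder, so Uma wins.
Under the first-price rule, the price is the highest bid: 55150.
Surplus = 55150 − 55150 = 0.

The winner pays 55150 for a surplus of 0.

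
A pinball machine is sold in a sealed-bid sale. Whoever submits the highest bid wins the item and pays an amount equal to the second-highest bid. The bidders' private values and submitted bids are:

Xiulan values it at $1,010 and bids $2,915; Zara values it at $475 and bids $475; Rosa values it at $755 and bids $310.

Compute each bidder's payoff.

Xiulan $535, Zara $0, Rosa $0.

Ordered from highest: Xiulan $2,915; Zara $475; Rosa $310.
Xiulan has the top bid and wins; the price is the second-highest bid, $475.
Xiulan's payoff = $1,010 − $475 = $535. All other bidders lose, so their payoff is 0.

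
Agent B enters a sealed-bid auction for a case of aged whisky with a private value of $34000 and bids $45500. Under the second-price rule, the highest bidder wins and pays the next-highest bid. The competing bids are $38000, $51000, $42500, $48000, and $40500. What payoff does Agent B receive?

Agent B's payoff: $0.

Highest competing bid: $51000.
Agent B's bid $45500 is not the highest, so Agent B loses, pays nothing, and earns zero payoff.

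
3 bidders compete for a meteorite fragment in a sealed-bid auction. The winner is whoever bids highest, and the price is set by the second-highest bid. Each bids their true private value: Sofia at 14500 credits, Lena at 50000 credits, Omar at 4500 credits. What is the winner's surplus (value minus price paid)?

Bids in descending order: Lena 50000 credits; Sofia 14500 credits; Omar 4500 credits.
Lena wins with the top bid and pays the second-highest, 14500 credits.
Surplus = 50000 credits − 14500 credits = 35500 credits.

Surplus = 35500 credits.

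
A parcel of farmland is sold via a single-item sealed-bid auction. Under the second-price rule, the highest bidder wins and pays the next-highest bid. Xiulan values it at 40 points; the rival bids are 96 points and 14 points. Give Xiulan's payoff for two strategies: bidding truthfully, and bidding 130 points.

The highest competing bid is 96 points.
Bidding truthfully at 40 points: the top bid is 96 points (a rival), so Xiulan loses. Payoff = 0 points.
Bidding 130 points: Xiulan has the top bid, wins, and pays the second-highest bid 96 points. Payoff = 40 points − 96 points = -56 points.

(a) 0 points  (b) -56 points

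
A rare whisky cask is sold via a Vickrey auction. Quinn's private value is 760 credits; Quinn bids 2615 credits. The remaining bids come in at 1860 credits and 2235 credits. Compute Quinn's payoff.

Payoff = -1475 credits.

Highest competing bid: 2235 credits.
Quinn's bid 2615 credits is the highest overall, so Quinn wins and pays the second-highest bid, 2235 credits.
Payoff = value − price = 760 credits − 2235 credits = -1475 credits.
Overbidding won the item at a price above value — truthful bidding would have avoided this loss.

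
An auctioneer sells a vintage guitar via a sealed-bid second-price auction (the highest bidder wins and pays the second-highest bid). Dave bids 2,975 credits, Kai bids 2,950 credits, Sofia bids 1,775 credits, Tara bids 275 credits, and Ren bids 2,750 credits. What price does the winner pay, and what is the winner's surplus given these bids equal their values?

Bids in descending order: Dave 2,975 credits > Kai 2,950 credits > Ren 2,750 credits > Sofia 1,775 credits > Tara 275 credits.
Dave is the highest bidder, so Dave wins.
Under the second-price rule, the price is the second-highest bid: 2,950 credits.
Surplus = 2,975 credits − 2,950 credits = 25 credits.

Price 2,950 credits; surplus 25 credits.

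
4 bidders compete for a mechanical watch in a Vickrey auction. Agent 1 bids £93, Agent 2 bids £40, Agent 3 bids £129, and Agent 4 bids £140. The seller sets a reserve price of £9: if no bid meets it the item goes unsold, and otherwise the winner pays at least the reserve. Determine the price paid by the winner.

Sorted high to low: Agent 4 £140 > Agent 3 £129 > Agent 1 £93 > Agent 2 £40.
Agent 4 has the highest bid, so Agent 4 wins.
The second-highest bid is £129, which exceeds the reserve, so that sets the price.

The winner pays £129.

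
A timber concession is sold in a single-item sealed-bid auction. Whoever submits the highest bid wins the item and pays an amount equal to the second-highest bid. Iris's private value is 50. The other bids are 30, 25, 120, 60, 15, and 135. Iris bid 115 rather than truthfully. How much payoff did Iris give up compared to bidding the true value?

Payoff forgone: 0.

The highest competing bid is 135.
Bidding truthfully at 50: the top bid is 135 (a rival), so Iris loses. Payoff = 0.
Bidding 115: the top bid is 135 (a rival), so Iris loses. Payoff = 0.
Regret = truthful payoff − actual payoff = 0 − 0 = 0.
The bid only affects whether you win, not the price — here both bids land on the same side of the top rival bid, so the deviation is payoff-neutral.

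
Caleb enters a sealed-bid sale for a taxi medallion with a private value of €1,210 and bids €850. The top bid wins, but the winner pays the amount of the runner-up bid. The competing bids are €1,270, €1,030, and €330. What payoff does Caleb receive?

Caleb's payoff: €0.

Highest competing bid: €1,270.
Caleb's bid €850 is not the highest, so Caleb loses, pays nothing, and earns zero payoff.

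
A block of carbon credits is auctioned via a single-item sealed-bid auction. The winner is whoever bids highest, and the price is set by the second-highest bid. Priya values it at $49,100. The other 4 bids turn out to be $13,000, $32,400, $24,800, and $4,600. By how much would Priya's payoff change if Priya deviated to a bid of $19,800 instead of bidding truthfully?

The highest competing bid is $32,400.
Bidding truthfully at $49,100: Priya has the top bid, wins, and pays the second-highest bid $32,400. Payoff = $49,100 − $32,400 = $16,700.
Bidding $19,800: the top bid is $32,400 (a rival), so Priya loses. Payoff = $0.
Change = $0 − $16,700 = -$16,700.

Payoff change: -$16,700.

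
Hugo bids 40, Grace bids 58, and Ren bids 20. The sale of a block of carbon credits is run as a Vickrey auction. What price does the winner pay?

Ordered from highest: Grace 58, then Hugo 40, then Ren 20.
Grace has the highest bid, so Grace wins.
The second-highest bid is 40, so that is what Grace pays.

40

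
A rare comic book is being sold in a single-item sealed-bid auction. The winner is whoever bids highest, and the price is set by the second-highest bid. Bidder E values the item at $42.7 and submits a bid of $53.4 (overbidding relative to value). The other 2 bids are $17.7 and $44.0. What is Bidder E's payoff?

Highest competing bid: $44.0.
Bidder E's bid $53.4 is the highest overall, so Bidder E wins and pays the second-highest bid, $44.0.
Payoff = value − price = $42.7 − $44.0 = -$1.3.
Overbidding won the item at a price above value — truthful bidding would have avoided this loss.

Payoff = -$1.3.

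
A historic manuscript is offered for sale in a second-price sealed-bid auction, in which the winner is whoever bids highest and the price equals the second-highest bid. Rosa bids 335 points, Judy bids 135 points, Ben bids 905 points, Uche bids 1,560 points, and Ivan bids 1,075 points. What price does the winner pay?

Bids in descending order: Uche 1,560 points > Ivan 1,075 points > Ben 905 points > Rosa 335 points > Judy 135 points.
Uche is the highest bidder, so Uche wins.
Under the second-price rule, the price is the second-highest bid: 1,075 points.

The winner pays 1,075 points.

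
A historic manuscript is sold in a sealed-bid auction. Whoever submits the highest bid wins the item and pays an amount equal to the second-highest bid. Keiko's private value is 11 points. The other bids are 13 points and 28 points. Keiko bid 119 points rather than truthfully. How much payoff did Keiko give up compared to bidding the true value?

The highest competing bid is 28 points.
Bidding truthfully at 11 points: the top bid is 28 points (a rival), so Keiko loses. Payoff = 0 points.
Bidding 119 points: Keiko has the top bid, wins, and pays the second-highest bid 28 points. Payoff = 11 points − 28 points = -17 points.
Regret = truthful payoff − actual payoff = 0 points − -17 points = 17 points.

Payoff forgone: 17 points.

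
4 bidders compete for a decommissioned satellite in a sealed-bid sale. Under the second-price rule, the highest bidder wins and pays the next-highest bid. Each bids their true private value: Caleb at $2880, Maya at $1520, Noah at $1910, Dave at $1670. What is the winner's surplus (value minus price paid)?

Winner's surplus: $970.

Sorted high to low: Caleb $2880 > Noah $1910 > Dave $1670 > Maya $1520.
Caleb wins with the top bid and pays the second-highest, $1910.
Surplus = $2880 − $1910 = $970.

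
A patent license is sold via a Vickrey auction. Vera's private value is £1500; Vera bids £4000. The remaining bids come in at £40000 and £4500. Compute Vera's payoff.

£0

Highest competing bid: £40000.
Vera's bid £4000 is not the highest, so Vera loses, pays nothing, and earns zero payoff.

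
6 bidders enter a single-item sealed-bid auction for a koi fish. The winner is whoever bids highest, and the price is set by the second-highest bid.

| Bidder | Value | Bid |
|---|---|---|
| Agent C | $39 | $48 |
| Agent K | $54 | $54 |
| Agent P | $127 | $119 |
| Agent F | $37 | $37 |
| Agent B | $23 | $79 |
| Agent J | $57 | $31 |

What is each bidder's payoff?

Sorted high to low: Agent P $119 > Agent B $79 > Agent K $54 > Agent C $48 > Agent F $37 > Agent J $31.
Agent P has the top bid and wins; the price is the second-highest bid, $79.
Agent P's payoff = $127 − $79 = $48. All other bidders lose, so their payoff is 0.

Agent C $0, Agent K $0, Agent P $48, Agent F $0, Agent B $0, Agent J $0.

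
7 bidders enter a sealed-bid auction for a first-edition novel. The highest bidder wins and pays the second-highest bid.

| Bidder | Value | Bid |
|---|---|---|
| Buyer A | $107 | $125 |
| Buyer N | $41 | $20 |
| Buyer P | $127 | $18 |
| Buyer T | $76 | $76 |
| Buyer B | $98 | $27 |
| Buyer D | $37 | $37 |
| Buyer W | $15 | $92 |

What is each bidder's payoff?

Bids in descending order: Buyer A $125 > Buyer W $92 > Buyer T $76 > Buyer D $37 > Buyer B $27 > Buyer N $20 > Buyer P $18.
Buyer A has the top bid and wins; the price is the second-highest bid, $92.
Buyer A's payoff = $107 − $92 = $15. All other bidders lose, so their payoff is 0.

Buyer A $15, Buyer N $0, Buyer P $0, Buyer T $0, Buyer B $0, Buyer D $0, Buyer W $0.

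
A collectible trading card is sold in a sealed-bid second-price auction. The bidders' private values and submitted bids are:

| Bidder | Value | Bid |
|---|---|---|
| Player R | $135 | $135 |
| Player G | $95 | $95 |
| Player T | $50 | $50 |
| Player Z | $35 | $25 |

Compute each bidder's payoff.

Player R $40, Player G $0, Player T $0, Player Z $0.

Ranking the bids: Player R $135; Player G $95; Player T $50; Player Z $25.
Player R has the top bid and wins; the price is the second-highest bid, $95.
Player R's payoff = $135 − $95 = $40. All other bidders lose, so their payoff is 0.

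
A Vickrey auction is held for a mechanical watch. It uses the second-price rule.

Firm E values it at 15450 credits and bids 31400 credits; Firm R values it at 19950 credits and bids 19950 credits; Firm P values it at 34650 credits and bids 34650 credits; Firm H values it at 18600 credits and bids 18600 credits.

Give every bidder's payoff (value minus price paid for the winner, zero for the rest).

Firm E 0 credits, Firm R 0 credits, Firm P 3250 credits, Firm H 0 credits.

Sorted high to low: Firm P 34650 credits, then Firm E 31400 credits, then Firm R 19950 credits, then Firm H 18600 credits.
Firm P has the top bid and wins; the price is the second-highest bid, 31400 credits.
Firm P's payoff = 34650 credits − 31400 credits = 3250 credits. All other bidders lose, so their payoff is 0.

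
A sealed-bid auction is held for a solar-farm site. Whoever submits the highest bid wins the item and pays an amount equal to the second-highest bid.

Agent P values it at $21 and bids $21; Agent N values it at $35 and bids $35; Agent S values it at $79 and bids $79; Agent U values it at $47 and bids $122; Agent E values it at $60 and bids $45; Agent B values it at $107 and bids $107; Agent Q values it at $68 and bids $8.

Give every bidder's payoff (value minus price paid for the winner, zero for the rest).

Agent P $0, Agent N $0, Agent S $0, Agent U -$60, Agent E $0, Agent B $0, Agent Q $0.

Ranking the bids: Agent U $122 > Agent B $107 > Agent S $79 > Agent E $45 > Agent N $35 > Agent P $21 > Agent Q $8.
Agent U has the top bid and wins; the price is the second-highest bid, $107.
Agent U's payoff = $47 − $107 = -$60. All other bidders lose, so their payoff is 0.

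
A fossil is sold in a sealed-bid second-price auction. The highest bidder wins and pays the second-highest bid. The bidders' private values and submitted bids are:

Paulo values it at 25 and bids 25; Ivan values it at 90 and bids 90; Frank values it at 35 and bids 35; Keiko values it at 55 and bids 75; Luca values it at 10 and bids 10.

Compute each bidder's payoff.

Paulo 0, Ivan 15, Frank 0, Keiko 0, Luca 0.

Bids in descending order: Ivan 90 > Keiko 75 > Frank 35 > Paulo 25 > Luca 10.
Ivan has the top bid and wins; the price is the second-highest bid, 75.
Ivan's payoff = 90 − 75 = 15. All other bidders lose, so their payoff is 0.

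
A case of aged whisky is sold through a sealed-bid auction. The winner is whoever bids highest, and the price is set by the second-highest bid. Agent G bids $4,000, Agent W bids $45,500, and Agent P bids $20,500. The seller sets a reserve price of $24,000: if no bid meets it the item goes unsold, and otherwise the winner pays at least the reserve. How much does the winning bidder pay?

Price paid: $24,000.

Sorted high to low: Agent W $45,500 > Agent P $20,500 > Agent G $4,000.
Agent W has the highest bid, so Agent W wins.
The second-highest bid is $20,500, but the reserve $24,000 is higher, so the price is the reserve.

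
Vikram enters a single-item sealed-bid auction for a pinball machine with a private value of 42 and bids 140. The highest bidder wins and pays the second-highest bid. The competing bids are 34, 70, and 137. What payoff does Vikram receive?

-95

Highest competing bid: 137.
Vikram's bid 140 is the highest overall, so Vikram wins and pays the second-highest bid, 137.
Payoff = value − price = 42 − 137 = -95.
Overbidding won the item at a price above value — truthful bidding would have avoided this loss.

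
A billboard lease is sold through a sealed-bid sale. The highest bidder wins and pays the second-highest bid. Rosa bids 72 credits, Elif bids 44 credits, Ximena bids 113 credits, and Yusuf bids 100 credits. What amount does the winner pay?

Sorted high to low: Ximena 113 credits; Yusuf 100 credits; Rosa 72 credits; Elif 44 credits.
Ximena has the highest bid, so Ximena wins.
The second-highest bid is 100 credits, so that is what Ximena pays.

100 credits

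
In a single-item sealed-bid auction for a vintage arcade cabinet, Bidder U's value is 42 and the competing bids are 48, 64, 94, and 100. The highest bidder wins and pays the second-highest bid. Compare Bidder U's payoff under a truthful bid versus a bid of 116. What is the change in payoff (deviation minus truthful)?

The highest competing bid is 100.
Bidding truthfully at 42: the top bid is 100 (a rival), so Bidder U loses. Payoff = 0.
Bidding 116: Bidder U has the top bid, wins, and pays the second-highest bid 100. Payoff = 42 − 100 = -58.
Change = -58 − 0 = -58.
This is the dominant-strategy logic: truthful bidding weakly beats any alternative.

-58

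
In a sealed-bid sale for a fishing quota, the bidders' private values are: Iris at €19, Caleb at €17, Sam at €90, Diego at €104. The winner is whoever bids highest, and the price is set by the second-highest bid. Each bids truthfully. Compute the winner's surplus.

Surplus = €14.

Ordered from highest: Diego €104; Sam €90; Iris €19; Caleb €17.
Diego wins with the top bid and pays the second-highest, €90.
Surplus = €104 − €90 = €14.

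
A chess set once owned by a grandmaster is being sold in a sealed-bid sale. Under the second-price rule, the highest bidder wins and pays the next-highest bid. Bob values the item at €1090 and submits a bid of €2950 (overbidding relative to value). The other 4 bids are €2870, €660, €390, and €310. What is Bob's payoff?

Highest competing bid: €2870.
Bob's bid €2950 is the highest overall, so Bob wins and pays the second-highest bid, €2870.
Payoff = value − price = €1090 − €2870 = -€1780.

Payoff = -€1780.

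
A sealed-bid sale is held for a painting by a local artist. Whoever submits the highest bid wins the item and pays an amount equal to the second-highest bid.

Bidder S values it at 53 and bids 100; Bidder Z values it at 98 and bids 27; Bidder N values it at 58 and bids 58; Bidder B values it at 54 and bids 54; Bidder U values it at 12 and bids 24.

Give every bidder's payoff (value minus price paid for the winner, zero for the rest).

Bids in descending order: Bidder S 100 > Bidder N 58 > Bidder B 54 > Bidder Z 27 > Bidder U 24.
Bidder S has the top bid and wins; the price is the second-highest bid, 58.
Bidder S's payoff = 53 − 58 = -5. All other bidders lose, so their payoff is 0.

Payoffs: Bidder S -5, Bidder Z 0, Bidder N 0, Bidder B 0, Bidder U 0.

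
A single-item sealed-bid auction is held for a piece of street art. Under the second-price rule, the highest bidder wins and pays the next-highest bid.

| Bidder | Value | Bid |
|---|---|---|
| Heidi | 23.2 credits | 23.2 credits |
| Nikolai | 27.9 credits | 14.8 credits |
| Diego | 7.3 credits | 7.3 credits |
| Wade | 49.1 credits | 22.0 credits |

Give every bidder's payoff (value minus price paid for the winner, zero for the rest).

Payoffs: Heidi 1.2 credits, Nikolai 0.0 credits, Diego 0.0 credits, Wade 0.0 credits.

Sorted high to low: Heidi 23.2 credits; Wade 22.0 credits; Nikolai 14.8 credits; Diego 7.3 credits.
Heidi has the top bid and wins; the price is the second-highest bid, 22.0 credits.
Heidi's payoff = 23.2 credits − 22.0 credits = 1.2 credits. All other bidders lose, so their payoff is 0.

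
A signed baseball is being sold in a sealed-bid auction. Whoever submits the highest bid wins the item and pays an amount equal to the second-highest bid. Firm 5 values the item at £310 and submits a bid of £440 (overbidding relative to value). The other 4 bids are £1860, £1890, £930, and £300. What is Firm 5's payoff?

The bidder's payoff: £0.

Highest competing bid: £1890.
Firm 5's bid £440 is not the highest, so Firm 5 loses, pays nothing, and earns zero payoff.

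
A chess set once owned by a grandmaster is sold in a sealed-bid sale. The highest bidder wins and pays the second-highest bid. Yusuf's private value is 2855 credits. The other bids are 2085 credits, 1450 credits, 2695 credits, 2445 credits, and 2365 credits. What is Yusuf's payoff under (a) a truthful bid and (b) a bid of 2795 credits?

The highest competing bid is 2695 credits.
Bidding truthfully at 2855 credits: Yusuf has the top bid, wins, and pays the second-highest bid 2695 credits. Payoff = 2855 credits − 2695 credits = 160 credits.
Bidding 2795 credits: Yusuf has the top bid, wins, and pays the second-highest bid 2695 credits. Payoff = 2855 credits − 2695 credits = 160 credits.
The bid only affects whether you win, not the price — here both bids land on the same side of the top rival bid, so the deviation is payoff-neutral.

(a) 160 credits  (b) 160 credits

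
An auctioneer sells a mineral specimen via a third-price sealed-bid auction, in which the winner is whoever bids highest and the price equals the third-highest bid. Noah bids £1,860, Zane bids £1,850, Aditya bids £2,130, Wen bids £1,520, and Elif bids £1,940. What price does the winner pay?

Ordered from highest: Aditya £2,130, then Elif £1,940, then Noah £1,860, then Zane £1,850, then Wen £1,520.
Aditya is the highest bidder, so Aditya wins.
Under the third-price rule, the price is the third-highest bid: £1,860.

£1,860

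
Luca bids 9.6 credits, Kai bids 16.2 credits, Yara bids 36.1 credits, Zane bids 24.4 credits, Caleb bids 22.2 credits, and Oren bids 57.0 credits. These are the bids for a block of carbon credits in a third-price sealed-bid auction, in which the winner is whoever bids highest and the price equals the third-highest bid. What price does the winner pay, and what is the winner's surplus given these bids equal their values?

Price 24.4 credits; surplus 32.6 credits.

Sorted high to low: Oren 57.0 credits > Yara 36.1 credits > Zane 24.4 credits > Caleb 22.2 credits > Kai 16.2 credits > Luca 9.6 credits.
Oren is the highest bidder, so Oren wins.
Under the third-price rule, the price is the third-highest bid: 24.4 credits.
Surplus = 57.0 credits − 24.4 credits = 32.6 credits.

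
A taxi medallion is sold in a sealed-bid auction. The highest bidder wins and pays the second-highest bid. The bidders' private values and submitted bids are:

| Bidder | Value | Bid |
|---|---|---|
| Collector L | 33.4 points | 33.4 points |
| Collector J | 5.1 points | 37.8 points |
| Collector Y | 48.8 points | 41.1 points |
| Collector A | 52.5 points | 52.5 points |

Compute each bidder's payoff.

Bids in descending order: Collector A 52.5 points, then Collector Y 41.1 points, then Collector J 37.8 points, then Collector L 33.4 points.
Collector A has the top bid and wins; the price is the second-highest bid, 41.1 points.
Collector A's payoff = 52.5 points − 41.1 points = 11.4 points. All other bidders lose, so their payoff is 0.

Payoffs: Collector L 0.0 points, Collector J 0.0 points, Collector Y 0.0 points, Collector A 11.4 points.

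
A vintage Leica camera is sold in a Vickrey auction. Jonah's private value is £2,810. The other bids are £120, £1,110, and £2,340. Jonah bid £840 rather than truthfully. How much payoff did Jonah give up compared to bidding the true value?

Regret: £470.

The highest competing bid is £2,340.
Bidding truthfully at £2,810: Jonah has the top bid, wins, and pays the second-highest bid £2,340. Payoff = £2,810 − £2,340 = £470.
Bidding £840: the top bid is £2,340 (a rival), so Jonah loses. Payoff = £0.
Regret = truthful payoff − actual payoff = £470 − £0 = £470.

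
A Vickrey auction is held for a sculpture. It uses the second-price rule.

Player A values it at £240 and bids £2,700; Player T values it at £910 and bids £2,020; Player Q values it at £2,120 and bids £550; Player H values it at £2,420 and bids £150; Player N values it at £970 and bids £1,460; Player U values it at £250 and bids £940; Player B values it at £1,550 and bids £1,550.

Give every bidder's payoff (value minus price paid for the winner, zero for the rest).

Sorted high to low: Player A £2,700; Player T £2,020; Player B £1,550; Player N £1,460; Player U £940; Player Q £550; Player H £150.
Player A has the top bid and wins; the price is the second-highest bid, £2,020.
Player A's payoff = £240 − £2,020 = -£1,780. All other bidders lose, so their payoff is 0.

Payoffs: Player A -£1,780, Player T £0, Player Q £0, Player H £0, Player N £0, Player U £0, Player B £0.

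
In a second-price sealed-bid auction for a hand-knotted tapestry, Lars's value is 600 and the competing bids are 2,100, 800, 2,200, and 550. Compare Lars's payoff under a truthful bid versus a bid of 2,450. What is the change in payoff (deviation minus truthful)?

The highest competing bid is 2,200.
Bidding truthfully at 600: the top bid is 2,200 (a rival), so Lars loses. Payoff = 0.
Bidding 2,450: Lars has the top bid, wins, and pays the second-highest bid 2,200. Payoff = 600 − 2,200 = -1,600.
Change = -1,600 − 0 = -1,600.
This is the dominant-strategy logic: truthful bidding weakly beats any alternative.

Change in payoff: -1,600.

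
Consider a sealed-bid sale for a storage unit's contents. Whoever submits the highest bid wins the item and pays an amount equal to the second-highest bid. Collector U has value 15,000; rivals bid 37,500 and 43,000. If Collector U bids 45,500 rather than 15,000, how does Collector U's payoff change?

The highest competing bid is 43,000.
Bidding truthfully at 15,000: the top bid is 43,000 (a rival), so Collector U loses. Payoff = 0.
Bidding 45,500: Collector U has the top bid, wins, and pays the second-highest bid 43,000. Payoff = 15,000 − 43,000 = -28,000.
Change = -28,000 − 0 = -28,000.
Deviating from a truthful bid can only lose payoff in a second-price auction — never gain.

-28,000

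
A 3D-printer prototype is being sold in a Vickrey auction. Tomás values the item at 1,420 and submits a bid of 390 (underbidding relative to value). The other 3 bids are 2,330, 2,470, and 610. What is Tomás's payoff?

Highest competing bid: 2,470.
Tomás's bid 390 is not the highest, so Tomás loses, pays nothing, and earns zero payoff.

0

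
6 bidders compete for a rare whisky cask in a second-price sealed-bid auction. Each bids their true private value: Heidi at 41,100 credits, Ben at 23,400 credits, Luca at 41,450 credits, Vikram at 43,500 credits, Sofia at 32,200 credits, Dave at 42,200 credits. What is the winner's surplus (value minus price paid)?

Ranking the bids: Vikram 43,500 credits; Dave 42,200 credits; Luca 41,450 credits; Heidi 41,100 credits; Sofia 32,200 credits; Ben 23,400 credits.
Vikram wins with the top bid and pays the second-highest, 42,200 credits.
Surplus = 43,500 credits − 42,200 credits = 1,300 credits.

1,300 credits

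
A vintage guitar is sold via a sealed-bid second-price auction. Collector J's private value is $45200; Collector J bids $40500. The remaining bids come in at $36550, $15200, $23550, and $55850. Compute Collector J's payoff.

Highest competing bid: $55850.
Collector J's bid $40500 is not the highest, so Collector J loses, pays nothing, and earns zero payoff.

Collector J's payoff: $0.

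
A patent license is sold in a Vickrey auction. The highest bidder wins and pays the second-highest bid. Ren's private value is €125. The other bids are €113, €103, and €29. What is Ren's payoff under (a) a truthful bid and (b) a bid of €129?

The highest competing bid is €113.
Bidding truthfully at €125: Ren has the top bid, wins, and pays the second-highest bid €113. Payoff = €125 − €113 = €12.
Bidding €129: Ren has the top bid, wins, and pays the second-highest bid €113. Payoff = €125 − €113 = €12.
The bid only affects whether you win, not the price — here both bids land on the same side of the top rival bid, so the deviation is payoff-neutral.

Truthful: €12; alternative: €12.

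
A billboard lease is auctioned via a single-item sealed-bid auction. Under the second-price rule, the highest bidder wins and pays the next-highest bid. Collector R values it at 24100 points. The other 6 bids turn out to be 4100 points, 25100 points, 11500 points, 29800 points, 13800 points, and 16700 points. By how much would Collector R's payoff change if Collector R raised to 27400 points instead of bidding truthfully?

The highest competing bid is 29800 points.
Bidding truthfully at 24100 points: the top bid is 29800 points (a rival), so Collector R loses. Payoff = 0 points.
Bidding 27400 points: the top bid is 29800 points (a rival), so Collector R loses. Payoff = 0 points.
Change = 0 points − 0 points = 0 points.
The bid only affects whether you win, not the price — here both bids land on the same side of the top rival bid, so the deviation is payoff-neutral.

0 points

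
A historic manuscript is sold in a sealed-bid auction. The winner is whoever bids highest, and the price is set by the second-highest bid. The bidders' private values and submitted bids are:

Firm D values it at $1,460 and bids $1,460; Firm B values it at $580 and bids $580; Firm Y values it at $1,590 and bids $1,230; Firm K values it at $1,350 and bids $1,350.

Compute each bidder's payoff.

Payoffs: Firm D $110, Firm B $0, Firm Y $0, Firm K $0.

Bids in descending order: Firm D $1,460; Firm K $1,350; Firm Y $1,230; Firm B $580.
Firm D has the top bid and wins; the price is the second-highest bid, $1,350.
Firm D's payoff = $1,460 − $1,350 = $110. All other bidders lose, so their payoff is 0.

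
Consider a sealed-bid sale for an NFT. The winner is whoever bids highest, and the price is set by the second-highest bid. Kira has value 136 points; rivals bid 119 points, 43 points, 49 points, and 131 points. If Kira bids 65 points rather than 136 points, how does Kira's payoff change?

Change in payoff: -5 points.

The highest competing bid is 131 points.
Bidding truthfully at 136 points: Kira has the top bid, wins, and pays the second-highest bid 131 points. Payoff = 136 points − 131 points = 5 points.
Bidding 65 points: the top bid is 131 points (a rival), so Kira loses. Payoff = 0 points.
Change = 0 points − 5 points = -5 points.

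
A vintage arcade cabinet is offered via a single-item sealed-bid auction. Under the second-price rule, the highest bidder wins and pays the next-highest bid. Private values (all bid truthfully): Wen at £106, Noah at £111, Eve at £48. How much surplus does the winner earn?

Bids in descending order: Noah £111 > Wen £106 > Eve £48.
Noah wins with the top bid and pays the second-highest, £106.
Surplus = £111 − £106 = £5.

Surplus = £5.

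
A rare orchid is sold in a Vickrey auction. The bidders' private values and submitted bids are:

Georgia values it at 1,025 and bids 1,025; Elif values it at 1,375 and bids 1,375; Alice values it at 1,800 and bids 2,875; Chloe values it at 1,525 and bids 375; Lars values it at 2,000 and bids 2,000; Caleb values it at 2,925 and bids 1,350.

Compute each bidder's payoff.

Payoffs: Georgia 0, Elif 0, Alice -200, Chloe 0, Lars 0, Caleb 0.

Ordered from highest: Alice 2,875; Lars 2,000; Elif 1,375; Caleb 1,350; Georgia 1,025; Chloe 375.
Alice has the top bid and wins; the price is the second-highest bid, 2,000.
Alice's payoff = 1,800 − 2,000 = -200. All other bidders lose, so their payoff is 0.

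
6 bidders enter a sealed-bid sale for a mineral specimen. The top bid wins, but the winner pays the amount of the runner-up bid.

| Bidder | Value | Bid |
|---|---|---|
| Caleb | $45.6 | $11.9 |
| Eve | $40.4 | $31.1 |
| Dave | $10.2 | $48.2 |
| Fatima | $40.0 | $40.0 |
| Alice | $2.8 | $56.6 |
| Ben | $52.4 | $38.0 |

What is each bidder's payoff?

Bids in descending order: Alice $56.6; Dave $48.2; Fatima $40.0; Ben $38.0; Eve $31.1; Caleb $11.9.
Alice has the top bid and wins; the price is the second-highest bid, $48.2.
Alice's payoff = $2.8 − $48.2 = -$45.4. All other bidders lose, so their payoff is 0.

Caleb $0.0, Eve $0.0, Dave $0.0, Fatima $0.0, Alice -$45.4, Ben $0.0.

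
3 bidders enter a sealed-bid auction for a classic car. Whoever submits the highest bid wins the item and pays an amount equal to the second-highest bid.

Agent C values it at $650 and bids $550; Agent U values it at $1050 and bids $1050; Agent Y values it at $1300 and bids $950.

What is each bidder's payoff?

Agent C $0, Agent U $100, Agent Y $0.

Ordered from highest: Agent U $1050, then Agent Y $950, then Agent C $550.
Agent U has the top bid and wins; the price is the second-highest bid, $950.
Agent U's payoff = $1050 − $950 = $100. All other bidders lose, so their payoff is 0.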